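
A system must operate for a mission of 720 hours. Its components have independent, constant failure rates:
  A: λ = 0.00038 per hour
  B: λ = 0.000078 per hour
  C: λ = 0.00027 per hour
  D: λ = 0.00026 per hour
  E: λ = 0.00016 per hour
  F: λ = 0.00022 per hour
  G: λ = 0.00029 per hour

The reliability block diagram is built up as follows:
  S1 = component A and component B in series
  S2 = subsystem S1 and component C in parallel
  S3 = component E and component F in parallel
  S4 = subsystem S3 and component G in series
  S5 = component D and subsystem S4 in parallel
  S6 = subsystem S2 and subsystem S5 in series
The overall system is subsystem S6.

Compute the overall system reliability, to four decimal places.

0.9177

R(A) = exp(−0.00038 × 720) = 0.760636
R(B) = exp(−0.000078 × 720) = 0.945388
R(C) = exp(−0.00027 × 720) = 0.823329
R(D) = exp(−0.00026 × 720) = 0.829278
R(E) = exp(−0.00016 × 720) = 0.891188
R(F) = exp(−0.00022 × 720) = 0.853508
R(G) = exp(−0.00029 × 720) = 0.811558
Series (A and B): 0.760636 × 0.945388 = 0.719096
Parallel ([0.719096] and C): 1 − (1 − 0.719096)(1 − 0.823329) = 0.950372
Parallel (E and F): 1 − (1 − 0.891188)(1 − 0.853508) = 0.984060
Series ([0.984060] and G): 0.984060 × 0.811558 = 0.798622
Parallel (D and [0.798622]): 1 − (1 − 0.829278)(1 − 0.798622) = 0.965620
Series ([0.950372] and [0.965620]): 0.950372 × 0.965620 = 0.9177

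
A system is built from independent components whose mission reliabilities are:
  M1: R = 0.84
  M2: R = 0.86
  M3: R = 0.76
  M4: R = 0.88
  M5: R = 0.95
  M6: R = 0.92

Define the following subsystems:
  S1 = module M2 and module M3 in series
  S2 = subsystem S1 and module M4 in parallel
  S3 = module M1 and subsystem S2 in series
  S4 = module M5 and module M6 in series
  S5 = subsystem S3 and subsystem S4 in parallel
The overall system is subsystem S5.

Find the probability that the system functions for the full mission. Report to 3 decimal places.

0.975

Series (M2 and M3): 0.86000 × 0.76000 = 0.65360
Parallel ([0.65360] and M4): 1 − (1 − 0.65360)(1 − 0.88000) = 0.95843
Series (M1 and [0.95843]): 0.84000 × 0.95843 = 0.80508
Series (M5 and M6): 0.95000 × 0.92000 = 0.87400
Parallel ([0.80508] and [0.87400]): 1 − (1 − 0.80508)(1 − 0.87400) = 0.975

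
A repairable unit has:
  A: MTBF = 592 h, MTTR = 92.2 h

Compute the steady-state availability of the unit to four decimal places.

A(A) = MTBF/(MTBF+MTTR) = 592/(592+92.2) = 0.8652

0.8652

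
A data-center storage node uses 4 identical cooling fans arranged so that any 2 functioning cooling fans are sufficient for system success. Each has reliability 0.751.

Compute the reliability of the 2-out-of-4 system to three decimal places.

R = Σ_{i=2}^{4} C(4,i) p^i (1−p)^{4−i} with p = 0.751
C(4,2)·0.751^2·0.249^2 = 0.20981
C(4,3)·0.751^3·0.249^1 = 0.42187
C(4,4)·0.751^4·0.249^0 = 0.31810
Sum = 0.950

0.950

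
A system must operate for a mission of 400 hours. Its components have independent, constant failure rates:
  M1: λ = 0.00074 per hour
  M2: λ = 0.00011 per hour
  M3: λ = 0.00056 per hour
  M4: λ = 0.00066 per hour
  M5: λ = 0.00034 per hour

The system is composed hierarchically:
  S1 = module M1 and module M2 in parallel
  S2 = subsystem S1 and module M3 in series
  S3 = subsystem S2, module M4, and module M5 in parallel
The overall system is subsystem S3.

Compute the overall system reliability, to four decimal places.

0.9938

R(M1) = exp(−0.00074 × 400) = 0.743787
R(M2) = exp(−0.00011 × 400) = 0.956954
R(M3) = exp(−0.00056 × 400) = 0.799315
R(M4) = exp(−0.00066 × 400) = 0.767974
R(M5) = exp(−0.00034 × 400) = 0.872843
Parallel (M1 and M2): 1 − (1 − 0.743787)(1 − 0.956954) = 0.988971
Series ([0.988971] and M3): 0.988971 × 0.799315 = 0.790499
Parallel ([0.790499], M4, and M5): 1 − (1 − 0.790499)(1 − 0.767974)(1 − 0.872843) = 0.9938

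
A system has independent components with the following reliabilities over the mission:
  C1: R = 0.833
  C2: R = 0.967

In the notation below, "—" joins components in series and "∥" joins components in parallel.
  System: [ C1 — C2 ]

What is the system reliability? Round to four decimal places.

0.8055

Series (C1 and C2): 0.833000 × 0.967000 = 0.8055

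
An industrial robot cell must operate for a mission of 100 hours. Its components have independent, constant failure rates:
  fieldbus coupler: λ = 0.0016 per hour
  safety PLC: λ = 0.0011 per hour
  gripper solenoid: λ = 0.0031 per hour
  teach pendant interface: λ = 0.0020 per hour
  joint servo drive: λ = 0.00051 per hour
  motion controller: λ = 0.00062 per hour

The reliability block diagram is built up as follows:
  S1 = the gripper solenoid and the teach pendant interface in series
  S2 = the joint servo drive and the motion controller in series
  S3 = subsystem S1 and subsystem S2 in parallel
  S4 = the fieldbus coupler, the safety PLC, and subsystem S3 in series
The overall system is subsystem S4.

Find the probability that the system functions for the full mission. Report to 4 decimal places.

R(fieldbus coupler) = exp(−0.0016 × 100) = 0.852144
R(safety PLC) = exp(−0.0011 × 100) = 0.895834
R(gripper solenoid) = exp(−0.0031 × 100) = 0.733447
R(teach pendant interface) = exp(−0.0020 × 100) = 0.818731
R(joint servo drive) = exp(−0.00051 × 100) = 0.950279
R(motion controller) = exp(−0.00062 × 100) = 0.939883
Series (gripper solenoid and teach pendant interface): 0.733447 × 0.818731 = 0.600496
Series (joint servo drive and motion controller): 0.950279 × 0.939883 = 0.893151
Parallel ([0.600496] and [0.893151]): 1 − (1 − 0.600496)(1 − 0.893151) = 0.957313
Series (fieldbus coupler, safety PLC, and [0.957313]): 0.852144 × 0.895834 × 0.957313 = 0.7308

0.7308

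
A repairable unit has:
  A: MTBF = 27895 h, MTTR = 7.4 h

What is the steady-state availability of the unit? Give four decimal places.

0.9997

A(A) = MTBF/(MTBF+MTTR) = 27895/(27895+7.4) = 0.9997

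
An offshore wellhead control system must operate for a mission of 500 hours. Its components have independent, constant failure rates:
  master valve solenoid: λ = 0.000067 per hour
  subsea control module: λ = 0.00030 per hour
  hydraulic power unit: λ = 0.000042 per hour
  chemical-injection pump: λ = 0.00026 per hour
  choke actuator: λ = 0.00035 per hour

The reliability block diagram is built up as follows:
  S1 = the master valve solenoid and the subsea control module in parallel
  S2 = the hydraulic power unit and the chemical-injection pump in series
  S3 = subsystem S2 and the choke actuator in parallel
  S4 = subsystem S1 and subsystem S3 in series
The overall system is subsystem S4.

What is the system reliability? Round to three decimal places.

0.973

R(master valve solenoid) = exp(−0.000067 × 500) = 0.96705
R(subsea control module) = exp(−0.00030 × 500) = 0.86071
R(hydraulic power unit) = exp(−0.000042 × 500) = 0.97922
R(chemical-injection pump) = exp(−0.00026 × 500) = 0.87810
R(choke actuator) = exp(−0.00035 × 500) = 0.83946
Parallel (master valve solenoid and subsea control module): 1 − (1 − 0.96705)(1 − 0.86071) = 0.99541
Series (hydraulic power unit and chemical-injection pump): 0.97922 × 0.87810 = 0.85985
Parallel ([0.85985] and choke actuator): 1 − (1 − 0.85985)(1 − 0.83946) = 0.97750
Series ([0.99541] and [0.97750]): 0.99541 × 0.97750 = 0.973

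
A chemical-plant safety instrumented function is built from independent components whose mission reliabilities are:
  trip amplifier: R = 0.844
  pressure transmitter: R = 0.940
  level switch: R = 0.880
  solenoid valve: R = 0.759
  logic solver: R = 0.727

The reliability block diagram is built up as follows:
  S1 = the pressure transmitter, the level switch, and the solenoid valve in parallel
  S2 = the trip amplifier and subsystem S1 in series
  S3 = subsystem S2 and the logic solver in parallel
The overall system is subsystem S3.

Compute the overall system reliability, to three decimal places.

Parallel (pressure transmitter, level switch, and solenoid valve): 1 − (1 − 0.94000)(1 − 0.88000)(1 − 0.75900) = 0.99826
Series (trip amplifier and [0.99826]): 0.84400 × 0.99826 = 0.84253
Parallel ([0.84253] and logic solver): 1 − (1 − 0.84253)(1 − 0.72700) = 0.957

0.957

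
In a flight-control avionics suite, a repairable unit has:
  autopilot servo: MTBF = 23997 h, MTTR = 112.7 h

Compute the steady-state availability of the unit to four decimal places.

A(autopilot servo) = MTBF/(MTBF+MTTR) = 23997/(23997+112.7) = 0.9953

0.9953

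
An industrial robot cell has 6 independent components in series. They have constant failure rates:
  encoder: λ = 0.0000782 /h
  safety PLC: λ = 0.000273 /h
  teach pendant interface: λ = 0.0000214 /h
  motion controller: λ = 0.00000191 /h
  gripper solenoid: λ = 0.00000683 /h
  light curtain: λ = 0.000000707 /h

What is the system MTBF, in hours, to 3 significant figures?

Series of exponential components: λ_sys = Σ λ_i
λ_sys = 0.0000782 + 0.000273 + 0.0000214 + 0.00000191 + 0.00000683 + 0.000000707 = 3.8205e-04 /h
MTBF = 1 / λ_sys = 2620 h

2620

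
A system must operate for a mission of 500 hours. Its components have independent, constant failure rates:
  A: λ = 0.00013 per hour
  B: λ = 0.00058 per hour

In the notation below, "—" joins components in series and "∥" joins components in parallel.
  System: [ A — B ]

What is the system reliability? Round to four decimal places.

R(A) = exp(−0.00013 × 500) = 0.937067
R(B) = exp(−0.00058 × 500) = 0.748264
Series (A and B): 0.937067 × 0.748264 = 0.7012

0.7012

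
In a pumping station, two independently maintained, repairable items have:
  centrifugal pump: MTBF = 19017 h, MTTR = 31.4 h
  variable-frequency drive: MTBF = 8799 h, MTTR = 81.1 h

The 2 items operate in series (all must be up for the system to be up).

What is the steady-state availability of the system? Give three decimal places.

0.989

A(centrifugal pump) = MTBF/(MTBF+MTTR) = 19017/(19017+31.4) = 0.998352
A(variable-frequency drive) = MTBF/(MTBF+MTTR) = 8799/(8799+81.1) = 0.990867
Series availability: 0.998352 × 0.990867 = 0.989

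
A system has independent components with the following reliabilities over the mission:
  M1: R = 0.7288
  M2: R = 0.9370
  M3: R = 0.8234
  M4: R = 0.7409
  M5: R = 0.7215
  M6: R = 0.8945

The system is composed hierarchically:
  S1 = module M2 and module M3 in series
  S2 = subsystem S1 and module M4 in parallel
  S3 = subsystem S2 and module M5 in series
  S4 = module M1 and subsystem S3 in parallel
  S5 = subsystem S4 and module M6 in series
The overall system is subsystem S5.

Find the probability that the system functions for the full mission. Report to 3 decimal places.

Series (M2 and M3): 0.93700 × 0.82340 = 0.77153
Parallel ([0.77153] and M4): 1 − (1 − 0.77153)(1 − 0.74090) = 0.94080
Series ([0.94080] and M5): 0.94080 × 0.72150 = 0.67879
Parallel (M1 and [0.67879]): 1 − (1 − 0.72880)(1 − 0.67879) = 0.91289
Series ([0.91289] and M6): 0.91289 × 0.89450 = 0.817

0.817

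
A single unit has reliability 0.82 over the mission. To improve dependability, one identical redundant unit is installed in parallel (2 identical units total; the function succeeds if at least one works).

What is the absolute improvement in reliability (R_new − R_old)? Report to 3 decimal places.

0.148

R_before = 0.82
R_after = 1 − (1 − 0.82)^2 = 0.968
ΔR = 0.968 − 0.82 = 0.148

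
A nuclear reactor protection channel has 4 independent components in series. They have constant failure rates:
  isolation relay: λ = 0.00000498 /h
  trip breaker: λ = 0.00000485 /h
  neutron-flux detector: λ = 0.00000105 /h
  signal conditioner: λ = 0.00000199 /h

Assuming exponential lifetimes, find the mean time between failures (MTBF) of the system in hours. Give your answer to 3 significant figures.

Series of exponential components: λ_sys = Σ λ_i
λ_sys = 0.00000498 + 0.00000485 + 0.00000105 + 0.00000199 = 1.2870e-05 /h
MTBF = 1 / λ_sys = 77700 h

77700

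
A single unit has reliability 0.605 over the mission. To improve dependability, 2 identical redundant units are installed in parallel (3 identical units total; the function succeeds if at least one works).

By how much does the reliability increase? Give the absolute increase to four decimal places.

R_before = 0.605
R_after = 1 − (1 − 0.605)^3 = 0.9384
ΔR = 0.9384 − 0.605 = 0.3334

0.3334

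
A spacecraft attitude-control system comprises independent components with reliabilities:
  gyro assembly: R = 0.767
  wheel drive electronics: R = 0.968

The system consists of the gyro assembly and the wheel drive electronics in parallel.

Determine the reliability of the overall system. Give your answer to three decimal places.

0.993

Parallel (gyro assembly and wheel drive electronics): 1 − (1 − 0.76700)(1 − 0.96800) = 0.993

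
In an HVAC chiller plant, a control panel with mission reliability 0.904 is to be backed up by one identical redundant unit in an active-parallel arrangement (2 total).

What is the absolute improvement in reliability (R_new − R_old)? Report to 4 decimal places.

R_before = 0.904
R_after = 1 − (1 − 0.904)^2 = 0.9908
ΔR = 0.9908 − 0.904 = 0.0868

0.0868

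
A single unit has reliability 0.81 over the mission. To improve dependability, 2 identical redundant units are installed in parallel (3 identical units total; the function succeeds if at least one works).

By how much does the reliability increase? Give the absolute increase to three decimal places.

0.183

R_before = 0.81
R_after = 1 − (1 − 0.81)^3 = 0.993
ΔR = 0.993 − 0.81 = 0.183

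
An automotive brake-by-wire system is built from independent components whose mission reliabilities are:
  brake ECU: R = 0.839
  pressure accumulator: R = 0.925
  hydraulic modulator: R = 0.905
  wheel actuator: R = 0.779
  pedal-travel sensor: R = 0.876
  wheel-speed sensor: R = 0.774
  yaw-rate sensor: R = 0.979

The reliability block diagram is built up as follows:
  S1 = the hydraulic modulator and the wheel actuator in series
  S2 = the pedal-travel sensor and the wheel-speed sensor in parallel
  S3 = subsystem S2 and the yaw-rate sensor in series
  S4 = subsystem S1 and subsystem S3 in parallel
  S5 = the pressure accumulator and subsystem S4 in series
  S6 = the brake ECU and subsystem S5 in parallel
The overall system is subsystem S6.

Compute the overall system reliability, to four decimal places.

Series (hydraulic modulator and wheel actuator): 0.905000 × 0.779000 = 0.704995
Parallel (pedal-travel sensor and wheel-speed sensor): 1 − (1 − 0.876000)(1 − 0.774000) = 0.971976
Series ([0.971976] and yaw-rate sensor): 0.971976 × 0.979000 = 0.951565
Parallel ([0.704995] and [0.951565]): 1 − (1 − 0.704995)(1 − 0.951565) = 0.985711
Series (pressure accumulator and [0.985711]): 0.925000 × 0.985711 = 0.911783
Parallel (brake ECU and [0.911783]): 1 − (1 − 0.839000)(1 − 0.911783) = 0.9858

0.9858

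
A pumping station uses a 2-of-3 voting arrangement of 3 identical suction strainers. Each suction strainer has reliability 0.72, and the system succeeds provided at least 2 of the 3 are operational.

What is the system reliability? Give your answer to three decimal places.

R = Σ_{i=2}^{3} C(3,i) p^i (1−p)^{3−i} with p = 0.72
C(3,2)·0.72^2·0.28^1 = 0.43546
C(3,3)·0.72^3·0.28^0 = 0.37325
Sum = 0.809

0.809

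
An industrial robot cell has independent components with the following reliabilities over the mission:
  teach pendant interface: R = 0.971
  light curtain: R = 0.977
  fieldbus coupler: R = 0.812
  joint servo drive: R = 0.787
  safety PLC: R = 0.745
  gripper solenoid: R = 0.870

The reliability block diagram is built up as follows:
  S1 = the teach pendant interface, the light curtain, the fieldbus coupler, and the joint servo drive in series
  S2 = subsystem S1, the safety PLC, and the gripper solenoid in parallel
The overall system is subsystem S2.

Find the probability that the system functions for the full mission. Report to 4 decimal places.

Series (teach pendant interface, light curtain, fieldbus coupler, and joint servo drive): 0.971000 × 0.977000 × 0.812000 × 0.787000 = 0.606240
Parallel ([0.606240], safety PLC, and gripper solenoid): 1 − (1 − 0.606240)(1 − 0.745000)(1 − 0.870000) = 0.9869

0.9869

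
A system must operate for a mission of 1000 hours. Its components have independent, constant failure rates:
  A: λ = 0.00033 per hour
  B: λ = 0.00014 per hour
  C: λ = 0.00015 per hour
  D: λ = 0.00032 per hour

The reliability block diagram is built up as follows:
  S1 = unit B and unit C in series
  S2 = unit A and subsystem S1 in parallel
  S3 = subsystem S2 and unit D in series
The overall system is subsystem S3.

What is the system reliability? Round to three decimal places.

R(A) = exp(−0.00033 × 1000) = 0.71892
R(B) = exp(−0.00014 × 1000) = 0.86936
R(C) = exp(−0.00015 × 1000) = 0.86071
R(D) = exp(−0.00032 × 1000) = 0.72615
Series (B and C): 0.86936 × 0.86071 = 0.74827
Parallel (A and [0.74827]): 1 − (1 − 0.71892)(1 − 0.74827) = 0.92924
Series ([0.92924] and D): 0.92924 × 0.72615 = 0.675

0.675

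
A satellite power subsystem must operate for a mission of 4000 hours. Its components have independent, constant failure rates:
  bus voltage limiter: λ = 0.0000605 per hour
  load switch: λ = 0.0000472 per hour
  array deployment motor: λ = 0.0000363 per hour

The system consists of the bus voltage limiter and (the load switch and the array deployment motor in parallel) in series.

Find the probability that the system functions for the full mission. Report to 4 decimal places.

0.7668

R(bus voltage limiter) = exp(−0.0000605 × 4000) = 0.785056
R(load switch) = exp(−0.0000472 × 4000) = 0.827952
R(array deployment motor) = exp(−0.0000363 × 4000) = 0.864849
Parallel (load switch and array deployment motor): 1 − (1 − 0.827952)(1 − 0.864849) = 0.976748
Series (bus voltage limiter and [0.976748]): 0.785056 × 0.976748 = 0.7668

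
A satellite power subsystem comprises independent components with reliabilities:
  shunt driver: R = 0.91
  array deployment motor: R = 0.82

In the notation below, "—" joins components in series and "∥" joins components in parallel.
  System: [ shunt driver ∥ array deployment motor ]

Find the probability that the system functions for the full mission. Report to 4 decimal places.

Parallel (shunt driver and array deployment motor): 1 − (1 − 0.910000)(1 − 0.820000) = 0.9838

0.9838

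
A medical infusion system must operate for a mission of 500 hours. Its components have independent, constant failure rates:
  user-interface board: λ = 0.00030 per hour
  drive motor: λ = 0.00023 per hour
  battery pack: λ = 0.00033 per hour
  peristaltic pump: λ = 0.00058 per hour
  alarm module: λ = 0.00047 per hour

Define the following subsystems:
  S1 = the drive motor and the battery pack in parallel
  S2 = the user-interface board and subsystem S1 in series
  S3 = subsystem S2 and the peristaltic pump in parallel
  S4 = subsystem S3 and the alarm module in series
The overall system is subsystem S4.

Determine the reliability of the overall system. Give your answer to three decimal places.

0.760

R(user-interface board) = exp(−0.00030 × 500) = 0.86071
R(drive motor) = exp(−0.00023 × 500) = 0.89137
R(battery pack) = exp(−0.00033 × 500) = 0.84789
R(peristaltic pump) = exp(−0.00058 × 500) = 0.74826
R(alarm module) = exp(−0.00047 × 500) = 0.79057
Parallel (drive motor and battery pack): 1 − (1 − 0.89137)(1 − 0.84789) = 0.98348
Series (user-interface board and [0.98348]): 0.86071 × 0.98348 = 0.84649
Parallel ([0.84649] and peristaltic pump): 1 − (1 − 0.84649)(1 − 0.74826) = 0.96136
Series ([0.96136] and alarm module): 0.96136 × 0.79057 = 0.760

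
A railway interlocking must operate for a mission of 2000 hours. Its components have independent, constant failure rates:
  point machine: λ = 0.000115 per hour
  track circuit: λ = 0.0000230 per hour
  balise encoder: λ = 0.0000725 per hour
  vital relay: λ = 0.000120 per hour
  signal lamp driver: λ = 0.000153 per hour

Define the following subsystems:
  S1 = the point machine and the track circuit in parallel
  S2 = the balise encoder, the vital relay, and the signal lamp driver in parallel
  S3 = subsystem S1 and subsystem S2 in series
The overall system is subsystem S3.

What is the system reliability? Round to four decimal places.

0.9832

R(point machine) = exp(−0.000115 × 2000) = 0.794534
R(track circuit) = exp(−0.0000230 × 2000) = 0.955042
R(balise encoder) = exp(−0.0000725 × 2000) = 0.865022
R(vital relay) = exp(−0.000120 × 2000) = 0.786628
R(signal lamp driver) = exp(−0.000153 × 2000) = 0.736387
Parallel (point machine and track circuit): 1 − (1 − 0.794534)(1 − 0.955042) = 0.990763
Parallel (balise encoder, vital relay, and signal lamp driver): 1 − (1 − 0.865022)(1 − 0.786628)(1 − 0.736387) = 0.992408
Series ([0.990763] and [0.992408]): 0.990763 × 0.992408 = 0.9832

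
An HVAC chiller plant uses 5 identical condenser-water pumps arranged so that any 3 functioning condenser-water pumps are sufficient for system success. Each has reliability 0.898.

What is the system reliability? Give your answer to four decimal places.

R = Σ_{i=3}^{5} C(5,i) p^i (1−p)^{5−i} with p = 0.898
C(5,3)·0.898^3·0.102^2 = 0.075341
C(5,4)·0.898^4·0.102^1 = 0.331647
C(5,5)·0.898^5·0.102^0 = 0.583958
Sum = 0.9909

0.9909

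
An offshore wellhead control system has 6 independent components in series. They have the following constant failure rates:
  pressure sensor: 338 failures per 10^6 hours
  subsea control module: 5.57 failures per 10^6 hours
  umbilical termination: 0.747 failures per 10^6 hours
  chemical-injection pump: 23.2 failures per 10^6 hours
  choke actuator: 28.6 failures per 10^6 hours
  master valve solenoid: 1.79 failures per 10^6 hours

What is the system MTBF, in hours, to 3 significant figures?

2510

Series of exponential components: λ_sys = Σ λ_i
λ_sys = 0.000338 + 0.00000557 + 0.000000747 + 0.0000232 + 0.0000286 + 0.00000179 = 3.9791e-04 /h
MTBF = 1 / λ_sys = 2510 h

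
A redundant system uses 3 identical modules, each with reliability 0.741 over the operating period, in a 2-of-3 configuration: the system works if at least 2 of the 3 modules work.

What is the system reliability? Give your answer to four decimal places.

0.8335

R = Σ_{i=2}^{3} C(3,i) p^i (1−p)^{3−i} with p = 0.741
C(3,2)·0.741^2·0.259^1 = 0.426636
C(3,3)·0.741^3·0.259^0 = 0.406869
Sum = 0.8335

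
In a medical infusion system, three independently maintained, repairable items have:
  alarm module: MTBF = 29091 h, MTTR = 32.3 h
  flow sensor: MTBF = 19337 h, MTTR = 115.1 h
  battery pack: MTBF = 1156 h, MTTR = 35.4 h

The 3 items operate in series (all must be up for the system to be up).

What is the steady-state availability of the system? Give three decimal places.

A(alarm module) = MTBF/(MTBF+MTTR) = 29091/(29091+32.3) = 0.998891
A(flow sensor) = MTBF/(MTBF+MTTR) = 19337/(19337+115.1) = 0.994083
A(battery pack) = MTBF/(MTBF+MTTR) = 1156/(1156+35.4) = 0.970287
Series availability: 0.998891 × 0.994083 × 0.970287 = 0.963

0.963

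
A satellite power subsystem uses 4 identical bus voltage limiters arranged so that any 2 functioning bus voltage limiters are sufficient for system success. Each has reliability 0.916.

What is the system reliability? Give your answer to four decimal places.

R = Σ_{i=2}^{4} C(4,i) p^i (1−p)^{4−i} with p = 0.916
C(4,2)·0.916^2·0.084^2 = 0.035522
C(4,3)·0.916^3·0.084^1 = 0.258241
C(4,4)·0.916^4·0.084^0 = 0.704015
Sum = 0.9978

0.9978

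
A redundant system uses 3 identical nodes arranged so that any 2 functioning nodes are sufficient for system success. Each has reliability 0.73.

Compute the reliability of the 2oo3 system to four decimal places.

R = Σ_{i=2}^{3} C(3,i) p^i (1−p)^{3−i} with p = 0.73
C(3,2)·0.73^2·0.27^1 = 0.431649
C(3,3)·0.73^3·0.27^0 = 0.389017
Sum = 0.8207

0.8207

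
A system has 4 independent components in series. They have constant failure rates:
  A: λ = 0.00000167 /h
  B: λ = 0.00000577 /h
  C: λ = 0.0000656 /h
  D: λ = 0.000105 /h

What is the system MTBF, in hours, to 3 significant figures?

Series of exponential components: λ_sys = Σ λ_i
λ_sys = 0.00000167 + 0.00000577 + 0.0000656 + 0.000105 = 1.7804e-04 /h
MTBF = 1 / λ_sys = 5620 h

5620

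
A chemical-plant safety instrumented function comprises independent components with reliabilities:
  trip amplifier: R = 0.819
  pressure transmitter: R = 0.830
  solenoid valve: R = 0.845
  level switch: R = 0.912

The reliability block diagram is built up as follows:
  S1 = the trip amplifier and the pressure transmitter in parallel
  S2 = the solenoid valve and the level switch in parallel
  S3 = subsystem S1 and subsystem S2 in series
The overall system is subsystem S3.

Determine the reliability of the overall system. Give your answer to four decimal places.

Parallel (trip amplifier and pressure transmitter): 1 − (1 − 0.819000)(1 − 0.830000) = 0.969230
Parallel (solenoid valve and level switch): 1 − (1 − 0.845000)(1 − 0.912000) = 0.986360
Series ([0.969230] and [0.986360]): 0.969230 × 0.986360 = 0.9560

0.9560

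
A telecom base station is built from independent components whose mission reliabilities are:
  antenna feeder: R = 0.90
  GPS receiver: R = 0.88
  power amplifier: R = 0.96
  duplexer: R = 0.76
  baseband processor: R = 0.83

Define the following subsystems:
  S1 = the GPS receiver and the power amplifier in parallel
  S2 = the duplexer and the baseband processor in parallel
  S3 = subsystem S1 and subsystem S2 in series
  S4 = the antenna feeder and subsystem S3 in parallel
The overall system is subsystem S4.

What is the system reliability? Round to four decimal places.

0.9955

Parallel (GPS receiver and power amplifier): 1 − (1 − 0.880000)(1 − 0.960000) = 0.995200
Parallel (duplexer and baseband processor): 1 − (1 − 0.760000)(1 − 0.830000) = 0.959200
Series ([0.995200] and [0.959200]): 0.995200 × 0.959200 = 0.954596
Parallel (antenna feeder and [0.954596]): 1 − (1 − 0.900000)(1 − 0.954596) = 0.9955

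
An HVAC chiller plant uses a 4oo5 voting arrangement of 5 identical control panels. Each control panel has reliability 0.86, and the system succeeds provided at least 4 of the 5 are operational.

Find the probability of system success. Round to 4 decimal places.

0.8533

R = Σ_{i=4}^{5} C(5,i) p^i (1−p)^{5−i} with p = 0.86
C(5,4)·0.86^4·0.14^1 = 0.382906
C(5,5)·0.86^5·0.14^0 = 0.470427
Sum = 0.8533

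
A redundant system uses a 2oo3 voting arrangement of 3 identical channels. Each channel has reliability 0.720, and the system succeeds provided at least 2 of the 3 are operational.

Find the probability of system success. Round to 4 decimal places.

R = Σ_{i=2}^{3} C(3,i) p^i (1−p)^{3−i} with p = 0.720
C(3,2)·0.720^2·0.280^1 = 0.435456
C(3,3)·0.720^3·0.280^0 = 0.373248
Sum = 0.8087

0.8087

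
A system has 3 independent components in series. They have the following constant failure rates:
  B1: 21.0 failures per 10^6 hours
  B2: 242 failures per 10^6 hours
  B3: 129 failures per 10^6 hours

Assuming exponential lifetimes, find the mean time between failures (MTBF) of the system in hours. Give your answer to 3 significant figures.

Series of exponential components: λ_sys = Σ λ_i
λ_sys = 0.0000210 + 0.000242 + 0.000129 = 3.9200e-04 /h
MTBF = 1 / λ_sys = 2550 h

2550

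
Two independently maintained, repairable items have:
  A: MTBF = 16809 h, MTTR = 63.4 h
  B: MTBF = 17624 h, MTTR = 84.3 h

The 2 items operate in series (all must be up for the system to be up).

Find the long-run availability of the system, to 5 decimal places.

A(A) = MTBF/(MTBF+MTTR) = 16809/(16809+63.4) = 0.996242
A(B) = MTBF/(MTBF+MTTR) = 17624/(17624+84.3) = 0.995240
Series availability: 0.996242 × 0.995240 = 0.99150

0.99150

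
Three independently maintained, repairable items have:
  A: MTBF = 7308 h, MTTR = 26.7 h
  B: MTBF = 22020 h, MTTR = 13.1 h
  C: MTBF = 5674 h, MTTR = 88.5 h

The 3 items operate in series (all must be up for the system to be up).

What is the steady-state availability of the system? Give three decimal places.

A(A) = MTBF/(MTBF+MTTR) = 7308/(7308+26.7) = 0.996360
A(B) = MTBF/(MTBF+MTTR) = 22020/(22020+13.1) = 0.999405
A(C) = MTBF/(MTBF+MTTR) = 5674/(5674+88.5) = 0.984642
Series availability: 0.996360 × 0.999405 × 0.984642 = 0.980

0.980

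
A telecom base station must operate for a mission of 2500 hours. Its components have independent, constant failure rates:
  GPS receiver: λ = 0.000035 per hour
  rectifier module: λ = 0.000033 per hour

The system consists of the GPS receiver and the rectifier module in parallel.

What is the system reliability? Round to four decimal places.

R(GPS receiver) = exp(−0.000035 × 2500) = 0.916219
R(rectifier module) = exp(−0.000033 × 2500) = 0.920811
Parallel (GPS receiver and rectifier module): 1 − (1 − 0.916219)(1 − 0.920811) = 0.9934

0.9934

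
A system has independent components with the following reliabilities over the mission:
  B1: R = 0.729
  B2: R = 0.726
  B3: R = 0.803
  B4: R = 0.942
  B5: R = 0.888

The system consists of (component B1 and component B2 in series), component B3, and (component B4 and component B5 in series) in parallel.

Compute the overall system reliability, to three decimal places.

0.985

Series (B1 and B2): 0.72900 × 0.72600 = 0.52925
Series (B4 and B5): 0.94200 × 0.88800 = 0.83650
Parallel ([0.52925], B3, and [0.83650]): 1 − (1 − 0.52925)(1 − 0.80300)(1 − 0.83650) = 0.985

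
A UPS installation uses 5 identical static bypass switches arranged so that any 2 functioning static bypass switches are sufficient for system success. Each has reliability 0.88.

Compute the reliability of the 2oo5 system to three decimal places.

0.999

R = Σ_{i=2}^{5} C(5,i) p^i (1−p)^{5−i} with p = 0.88
C(5,2)·0.88^2·0.12^3 = 0.01338
C(5,3)·0.88^3·0.12^2 = 0.09813
C(5,4)·0.88^4·0.12^1 = 0.35982
C(5,5)·0.88^5·0.12^0 = 0.52773
Sum = 0.999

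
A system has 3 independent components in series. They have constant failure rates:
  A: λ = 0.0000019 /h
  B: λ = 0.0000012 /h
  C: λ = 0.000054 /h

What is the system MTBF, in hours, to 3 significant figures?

17500

Series of exponential components: λ_sys = Σ λ_i
λ_sys = 0.0000019 + 0.0000012 + 0.000054 = 5.7100e-05 /h
MTBF = 1 / λ_sys = 17500 h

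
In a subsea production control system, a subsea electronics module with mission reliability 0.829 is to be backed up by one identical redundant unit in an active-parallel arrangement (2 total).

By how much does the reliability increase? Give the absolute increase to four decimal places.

R_before = 0.829
R_after = 1 − (1 − 0.829)^2 = 0.9708
ΔR = 0.9708 − 0.829 = 0.1418

0.1418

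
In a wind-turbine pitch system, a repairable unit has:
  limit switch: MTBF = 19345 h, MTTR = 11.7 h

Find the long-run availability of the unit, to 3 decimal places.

A(limit switch) = MTBF/(MTBF+MTTR) = 19345/(19345+11.7) = 0.999

0.999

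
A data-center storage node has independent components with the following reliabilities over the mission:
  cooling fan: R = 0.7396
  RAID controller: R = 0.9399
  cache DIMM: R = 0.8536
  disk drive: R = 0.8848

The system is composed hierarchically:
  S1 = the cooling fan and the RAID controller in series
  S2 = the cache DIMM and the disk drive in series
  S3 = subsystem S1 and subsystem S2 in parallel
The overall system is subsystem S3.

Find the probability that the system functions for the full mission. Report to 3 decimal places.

0.925

Series (cooling fan and RAID controller): 0.73960 × 0.93990 = 0.69515
Series (cache DIMM and disk drive): 0.85360 × 0.88480 = 0.75527
Parallel ([0.69515] and [0.75527]): 1 − (1 − 0.69515)(1 − 0.75527) = 0.925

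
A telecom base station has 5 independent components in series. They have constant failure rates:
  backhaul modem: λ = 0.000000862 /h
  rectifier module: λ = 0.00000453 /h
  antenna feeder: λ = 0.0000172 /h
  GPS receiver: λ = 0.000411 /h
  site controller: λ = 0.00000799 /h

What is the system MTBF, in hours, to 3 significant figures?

2260

Series of exponential components: λ_sys = Σ λ_i
λ_sys = 0.000000862 + 0.00000453 + 0.0000172 + 0.000411 + 0.00000799 = 4.4158e-04 /h
MTBF = 1 / λ_sys = 2260 h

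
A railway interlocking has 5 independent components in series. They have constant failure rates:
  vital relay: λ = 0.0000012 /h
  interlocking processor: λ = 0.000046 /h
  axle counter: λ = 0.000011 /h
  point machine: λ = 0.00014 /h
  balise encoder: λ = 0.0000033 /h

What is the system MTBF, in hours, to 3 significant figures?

Series of exponential components: λ_sys = Σ λ_i
λ_sys = 0.0000012 + 0.000046 + 0.000011 + 0.00014 + 0.0000033 = 2.0150e-04 /h
MTBF = 1 / λ_sys = 4960 h

4960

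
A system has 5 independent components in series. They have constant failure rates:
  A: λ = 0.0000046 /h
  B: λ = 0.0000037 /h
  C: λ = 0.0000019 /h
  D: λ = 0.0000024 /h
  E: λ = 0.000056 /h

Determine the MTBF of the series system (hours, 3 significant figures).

14600

Series of exponential components: λ_sys = Σ λ_i
λ_sys = 0.0000046 + 0.0000037 + 0.0000019 + 0.0000024 + 0.000056 = 6.8600e-05 /h
MTBF = 1 / λ_sys = 14600 h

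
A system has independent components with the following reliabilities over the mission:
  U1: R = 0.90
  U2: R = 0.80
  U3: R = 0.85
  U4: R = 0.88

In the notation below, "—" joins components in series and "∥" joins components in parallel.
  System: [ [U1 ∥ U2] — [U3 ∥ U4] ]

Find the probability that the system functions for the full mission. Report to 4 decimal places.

0.9624

Parallel (U1 and U2): 1 − (1 − 0.900000)(1 − 0.800000) = 0.980000
Parallel (U3 and U4): 1 − (1 − 0.850000)(1 − 0.880000) = 0.982000
Series ([0.980000] and [0.982000]): 0.980000 × 0.982000 = 0.9624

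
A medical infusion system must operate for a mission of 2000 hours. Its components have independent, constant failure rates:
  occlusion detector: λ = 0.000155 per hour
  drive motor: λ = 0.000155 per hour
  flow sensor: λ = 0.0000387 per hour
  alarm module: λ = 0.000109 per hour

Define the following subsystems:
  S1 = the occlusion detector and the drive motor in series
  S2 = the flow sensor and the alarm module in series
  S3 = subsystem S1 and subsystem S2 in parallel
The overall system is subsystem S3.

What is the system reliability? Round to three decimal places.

R(occlusion detector) = exp(−0.000155 × 2000) = 0.73345
R(drive motor) = exp(−0.000155 × 2000) = 0.73345
R(flow sensor) = exp(−0.0000387 × 2000) = 0.92552
R(alarm module) = exp(−0.000109 × 2000) = 0.80413
Series (occlusion detector and drive motor): 0.73345 × 0.73345 = 0.53795
Series (flow sensor and alarm module): 0.92552 × 0.80413 = 0.74424
Parallel ([0.53795] and [0.74424]): 1 − (1 − 0.53795)(1 − 0.74424) = 0.882

0.882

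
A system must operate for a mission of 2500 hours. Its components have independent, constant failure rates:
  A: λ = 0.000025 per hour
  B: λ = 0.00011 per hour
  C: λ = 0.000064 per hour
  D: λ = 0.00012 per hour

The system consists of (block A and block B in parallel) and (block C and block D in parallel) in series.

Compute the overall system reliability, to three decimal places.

0.948

R(A) = exp(−0.000025 × 2500) = 0.93941
R(B) = exp(−0.00011 × 2500) = 0.75957
R(C) = exp(−0.000064 × 2500) = 0.85214
R(D) = exp(−0.00012 × 2500) = 0.74082
Parallel (A and B): 1 − (1 − 0.93941)(1 − 0.75957) = 0.98543
Parallel (C and D): 1 − (1 − 0.85214)(1 − 0.74082) = 0.96168
Series ([0.98543] and [0.96168]): 0.98543 × 0.96168 = 0.948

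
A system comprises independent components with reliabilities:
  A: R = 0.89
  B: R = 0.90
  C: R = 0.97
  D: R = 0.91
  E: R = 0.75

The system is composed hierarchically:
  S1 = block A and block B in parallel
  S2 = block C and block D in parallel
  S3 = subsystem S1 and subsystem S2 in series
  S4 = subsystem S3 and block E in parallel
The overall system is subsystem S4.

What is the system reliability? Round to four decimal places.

Parallel (A and B): 1 − (1 − 0.890000)(1 − 0.900000) = 0.989000
Parallel (C and D): 1 − (1 − 0.970000)(1 − 0.910000) = 0.997300
Series ([0.989000] and [0.997300]): 0.989000 × 0.997300 = 0.986330
Parallel ([0.986330] and E): 1 − (1 − 0.986330)(1 − 0.750000) = 0.9966

0.9966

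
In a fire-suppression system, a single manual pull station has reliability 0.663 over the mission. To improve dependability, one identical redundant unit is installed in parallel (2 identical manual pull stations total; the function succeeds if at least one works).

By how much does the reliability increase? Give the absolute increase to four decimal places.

R_before = 0.663
R_after = 1 − (1 − 0.663)^2 = 0.8864
ΔR = 0.8864 − 0.663 = 0.2234

0.2234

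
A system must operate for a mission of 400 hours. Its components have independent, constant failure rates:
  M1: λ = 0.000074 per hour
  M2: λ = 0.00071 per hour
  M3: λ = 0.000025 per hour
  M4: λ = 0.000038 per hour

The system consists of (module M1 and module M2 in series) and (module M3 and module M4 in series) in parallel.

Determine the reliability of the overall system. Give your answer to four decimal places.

R(M1) = exp(−0.000074 × 400) = 0.970834
R(M2) = exp(−0.00071 × 400) = 0.752767
R(M3) = exp(−0.000025 × 400) = 0.990050
R(M4) = exp(−0.000038 × 400) = 0.984915
Series (M1 and M2): 0.970834 × 0.752767 = 0.730812
Series (M3 and M4): 0.990050 × 0.984915 = 0.975115
Parallel ([0.730812] and [0.975115]): 1 − (1 − 0.730812)(1 − 0.975115) = 0.9933

0.9933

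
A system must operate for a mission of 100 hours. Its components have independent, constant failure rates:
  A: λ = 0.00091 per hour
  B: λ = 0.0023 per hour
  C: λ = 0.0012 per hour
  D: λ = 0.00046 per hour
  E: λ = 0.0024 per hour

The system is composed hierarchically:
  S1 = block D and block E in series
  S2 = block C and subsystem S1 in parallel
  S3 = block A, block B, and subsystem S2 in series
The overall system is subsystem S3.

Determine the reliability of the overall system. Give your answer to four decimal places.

R(A) = exp(−0.00091 × 100) = 0.913018
R(B) = exp(−0.0023 × 100) = 0.794534
R(C) = exp(−0.0012 × 100) = 0.886920
R(D) = exp(−0.00046 × 100) = 0.955042
R(E) = exp(−0.0024 × 100) = 0.786628
Series (D and E): 0.955042 × 0.786628 = 0.751263
Parallel (C and [0.751263]): 1 − (1 − 0.886920)(1 − 0.751263) = 0.971873
Series (A, B, and [0.971873]): 0.913018 × 0.794534 × 0.971873 = 0.7050

0.7050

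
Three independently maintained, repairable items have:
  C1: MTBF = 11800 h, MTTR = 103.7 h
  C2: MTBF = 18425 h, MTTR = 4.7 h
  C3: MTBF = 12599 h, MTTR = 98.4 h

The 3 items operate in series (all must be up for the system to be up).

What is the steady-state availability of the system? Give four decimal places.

0.9834

A(C1) = MTBF/(MTBF+MTTR) = 11800/(11800+103.7) = 0.991288
A(C2) = MTBF/(MTBF+MTTR) = 18425/(18425+4.7) = 0.999745
A(C3) = MTBF/(MTBF+MTTR) = 12599/(12599+98.4) = 0.992250
Series availability: 0.991288 × 0.999745 × 0.992250 = 0.9834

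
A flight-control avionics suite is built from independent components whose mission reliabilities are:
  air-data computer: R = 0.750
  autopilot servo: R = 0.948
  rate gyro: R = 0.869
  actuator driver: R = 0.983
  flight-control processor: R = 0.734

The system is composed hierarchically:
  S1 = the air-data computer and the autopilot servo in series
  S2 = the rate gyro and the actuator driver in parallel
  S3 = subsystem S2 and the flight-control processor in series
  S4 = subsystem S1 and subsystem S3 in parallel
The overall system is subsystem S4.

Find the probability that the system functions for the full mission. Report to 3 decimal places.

Series (air-data computer and autopilot servo): 0.75000 × 0.94800 = 0.71100
Parallel (rate gyro and actuator driver): 1 − (1 − 0.86900)(1 − 0.98300) = 0.99777
Series ([0.99777] and flight-control processor): 0.99777 × 0.73400 = 0.73236
Parallel ([0.71100] and [0.73236]): 1 − (1 − 0.71100)(1 − 0.73236) = 0.923

0.923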